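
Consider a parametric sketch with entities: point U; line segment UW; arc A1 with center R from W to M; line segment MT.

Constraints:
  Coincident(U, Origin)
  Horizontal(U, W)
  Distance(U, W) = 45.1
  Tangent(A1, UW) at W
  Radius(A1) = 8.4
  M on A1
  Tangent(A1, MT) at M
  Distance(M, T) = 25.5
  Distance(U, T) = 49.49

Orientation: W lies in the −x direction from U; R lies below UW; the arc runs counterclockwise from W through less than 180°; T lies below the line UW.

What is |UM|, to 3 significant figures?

53.5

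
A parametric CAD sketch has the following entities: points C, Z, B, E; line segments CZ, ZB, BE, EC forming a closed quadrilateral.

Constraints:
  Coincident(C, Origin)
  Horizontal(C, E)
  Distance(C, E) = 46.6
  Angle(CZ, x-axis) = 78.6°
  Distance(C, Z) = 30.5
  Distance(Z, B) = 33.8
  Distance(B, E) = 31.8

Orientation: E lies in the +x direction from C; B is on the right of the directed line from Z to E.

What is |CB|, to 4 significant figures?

15.16

Checks: |ZB| = 33.80 ✓; |BE| = 31.80 ✓.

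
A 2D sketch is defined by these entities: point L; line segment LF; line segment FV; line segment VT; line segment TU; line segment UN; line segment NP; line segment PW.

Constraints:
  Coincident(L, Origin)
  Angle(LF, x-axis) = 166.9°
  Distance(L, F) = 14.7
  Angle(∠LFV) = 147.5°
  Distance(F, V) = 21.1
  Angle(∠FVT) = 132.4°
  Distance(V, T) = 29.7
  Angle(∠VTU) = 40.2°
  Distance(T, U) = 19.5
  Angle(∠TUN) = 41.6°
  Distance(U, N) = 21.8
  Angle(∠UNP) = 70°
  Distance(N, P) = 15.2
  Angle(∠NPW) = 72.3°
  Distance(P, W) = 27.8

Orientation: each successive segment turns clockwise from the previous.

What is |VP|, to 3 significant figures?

31.4

L is at the origin; LF runs at 166.9° with length 14.7, so F = (-14.3, 3.33). ∠LFV = 147.5° gives FV at 134° from the x-axis; with |FV| = 21.1, V = (-29.1, 18.4). ∠FVT = 132.4° gives VT at 86.8° from the x-axis; with |VT| = 29.7, T = (-27.4, 48.1). ∠VTU = 40.2° gives TU at -53.0° from the x-axis; with |TU| = 19.5, U = (-15.7, 32.5). ∠TUN = 41.6° gives UN at 169° from the x-axis; with |UN| = 21.8, N = (-37.1, 36.8). ∠UNP = 70.0° gives NP at 58.6° from the x-axis; with |NP| = 15.2, P = (-29.1, 49.8). Then |VP| = |P − V| = 31.4.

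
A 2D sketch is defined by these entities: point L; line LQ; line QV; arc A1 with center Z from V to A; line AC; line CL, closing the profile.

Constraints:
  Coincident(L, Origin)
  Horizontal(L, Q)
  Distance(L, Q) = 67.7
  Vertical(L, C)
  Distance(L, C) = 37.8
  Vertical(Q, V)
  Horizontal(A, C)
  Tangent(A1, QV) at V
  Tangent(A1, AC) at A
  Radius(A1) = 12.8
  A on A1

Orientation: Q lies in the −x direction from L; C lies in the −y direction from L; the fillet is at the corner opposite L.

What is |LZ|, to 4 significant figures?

60.32

L is at the origin; LQ is horizontal with |LQ| = 67.7 and Q on the −x side, so Q = (-67.70, 0.000). LC is vertical with |LC| = 37.8 and C on the −y side, so C = (0.000, -37.80). The virtual corner opposite L is at (-67.70, -37.80). Since A1 is tangent to QV there, ZV ⟂ QV and since A1 is tangent to AC there, ZA ⟂ AC, with radius 12.8, so the center Z sits 12.8 in from both sides at Z = (-54.90, -25.00). Then |LZ| = |Z − L| = 60.32.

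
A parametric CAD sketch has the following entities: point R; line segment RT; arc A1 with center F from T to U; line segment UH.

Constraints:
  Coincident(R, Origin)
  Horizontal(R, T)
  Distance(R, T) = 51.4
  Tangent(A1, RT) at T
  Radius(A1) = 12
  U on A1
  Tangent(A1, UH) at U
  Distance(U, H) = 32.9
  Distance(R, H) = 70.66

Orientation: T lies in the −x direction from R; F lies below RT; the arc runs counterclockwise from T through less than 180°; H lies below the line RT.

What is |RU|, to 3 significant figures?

64.7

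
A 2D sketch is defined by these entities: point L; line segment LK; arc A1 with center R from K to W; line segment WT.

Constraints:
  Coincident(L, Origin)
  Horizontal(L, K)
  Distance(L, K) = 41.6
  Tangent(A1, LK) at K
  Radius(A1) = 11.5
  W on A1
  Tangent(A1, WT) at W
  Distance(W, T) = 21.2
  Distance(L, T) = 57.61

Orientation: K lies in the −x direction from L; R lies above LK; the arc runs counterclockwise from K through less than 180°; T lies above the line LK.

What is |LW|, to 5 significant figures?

37.443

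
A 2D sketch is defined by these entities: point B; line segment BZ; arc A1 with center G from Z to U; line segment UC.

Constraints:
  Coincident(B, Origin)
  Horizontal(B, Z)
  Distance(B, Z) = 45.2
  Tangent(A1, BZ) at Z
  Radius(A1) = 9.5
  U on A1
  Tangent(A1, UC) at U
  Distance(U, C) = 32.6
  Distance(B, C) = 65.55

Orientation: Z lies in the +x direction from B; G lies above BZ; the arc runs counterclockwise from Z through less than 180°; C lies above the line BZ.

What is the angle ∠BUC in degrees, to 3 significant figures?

92.1°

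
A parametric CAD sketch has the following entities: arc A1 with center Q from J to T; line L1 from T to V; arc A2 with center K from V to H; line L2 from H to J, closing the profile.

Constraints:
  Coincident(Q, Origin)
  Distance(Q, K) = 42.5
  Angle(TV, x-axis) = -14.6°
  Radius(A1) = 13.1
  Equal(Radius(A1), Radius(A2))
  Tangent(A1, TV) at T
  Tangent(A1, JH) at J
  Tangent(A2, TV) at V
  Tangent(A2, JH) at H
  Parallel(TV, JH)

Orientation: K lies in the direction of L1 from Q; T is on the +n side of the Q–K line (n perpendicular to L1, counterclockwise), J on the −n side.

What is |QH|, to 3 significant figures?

44.5

The slot axis is L1's direction at -14.6°, so u = (cos -14.6°, sin -14.6°) = (0.968, -0.252) and n = (−sin -14.6°, cos -14.6°) = (0.252, 0.968). Q is at the origin and K lies 42.5 along u from Q, so K = 42.5·u = (41.1, -10.7). Tangency of A1 to both parallel lines with radius 13.1 puts T and J at Q ± 13.1·n: T = (3.30, 12.7), J = (-3.30, -12.7). Equal radii place V and H the same way about K: V = K + 13.1·n = (44.4, 1.96), H = K − 13.1·n = (37.8, -23.4). Then |QH| = |H − Q| = 44.5.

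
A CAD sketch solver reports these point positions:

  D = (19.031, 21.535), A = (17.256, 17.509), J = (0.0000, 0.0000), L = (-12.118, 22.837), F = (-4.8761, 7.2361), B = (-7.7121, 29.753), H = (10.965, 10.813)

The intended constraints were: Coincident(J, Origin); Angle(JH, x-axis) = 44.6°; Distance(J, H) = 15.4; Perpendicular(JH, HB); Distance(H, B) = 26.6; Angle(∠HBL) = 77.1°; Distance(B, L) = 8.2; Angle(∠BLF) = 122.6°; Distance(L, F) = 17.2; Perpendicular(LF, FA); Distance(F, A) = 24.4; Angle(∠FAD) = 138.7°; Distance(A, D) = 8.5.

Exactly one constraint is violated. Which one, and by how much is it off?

Distance(A, D) = 8.5 — off by 4.10.

J = (0.00, 0.00) ✓; JH at 44.60° ✓; |JH| = 15.40 ✓; ∠(JH, HB) = 90.00° ✓; |HB| = 26.60 ✓; ∠HBL = 77.10° ✓; |BL| = 8.200 ✓; ∠BLF = 122.6° ✓; |LF| = 17.20 ✓; ∠(LF, FA) = 90.00° ✓; |FA| = 24.40 ✓; ∠FAD = 138.7° ✓; |AD| = 4.400 ✗.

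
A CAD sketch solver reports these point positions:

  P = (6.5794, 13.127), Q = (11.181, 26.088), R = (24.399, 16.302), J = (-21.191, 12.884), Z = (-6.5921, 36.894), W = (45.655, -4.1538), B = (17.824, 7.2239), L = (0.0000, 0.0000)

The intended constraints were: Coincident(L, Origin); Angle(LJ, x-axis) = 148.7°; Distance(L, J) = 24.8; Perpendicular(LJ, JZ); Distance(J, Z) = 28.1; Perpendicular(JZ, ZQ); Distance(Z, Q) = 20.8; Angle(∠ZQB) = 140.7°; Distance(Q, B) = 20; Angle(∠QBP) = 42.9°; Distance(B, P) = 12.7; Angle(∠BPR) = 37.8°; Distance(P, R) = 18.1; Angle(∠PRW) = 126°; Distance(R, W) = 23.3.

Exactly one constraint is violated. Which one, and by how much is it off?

Distance(R, W) = 23.3 — off by 6.20.

L = (0.00, 0.00) ✓; LJ at 148.7° ✓; |LJ| = 24.80 ✓; ∠(LJ, JZ) = 90.00° ✓; |JZ| = 28.10 ✓; ∠(JZ, ZQ) = 90.00° ✓; |ZQ| = 20.80 ✓; ∠ZQB = 140.7° ✓; |QB| = 20.00 ✓; ∠QBP = 42.90° ✓; |BP| = 12.70 ✓; ∠BPR = 37.80° ✓; |PR| = 18.10 ✓; ∠PRW = 126.0° ✓; |RW| = 29.50 ✗.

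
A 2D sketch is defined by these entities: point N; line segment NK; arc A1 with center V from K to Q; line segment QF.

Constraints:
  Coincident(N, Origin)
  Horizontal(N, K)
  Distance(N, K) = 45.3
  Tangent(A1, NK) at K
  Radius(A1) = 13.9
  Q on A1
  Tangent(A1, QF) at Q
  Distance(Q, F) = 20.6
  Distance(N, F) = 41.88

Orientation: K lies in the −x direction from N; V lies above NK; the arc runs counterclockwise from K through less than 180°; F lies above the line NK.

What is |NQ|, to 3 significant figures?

33.6

Checks: |VQ| = 13.90 ✓; ∠(VQ, QF) = 90.00° ✓; |QF| = 20.60 ✓; |NF| = 41.88 ✓.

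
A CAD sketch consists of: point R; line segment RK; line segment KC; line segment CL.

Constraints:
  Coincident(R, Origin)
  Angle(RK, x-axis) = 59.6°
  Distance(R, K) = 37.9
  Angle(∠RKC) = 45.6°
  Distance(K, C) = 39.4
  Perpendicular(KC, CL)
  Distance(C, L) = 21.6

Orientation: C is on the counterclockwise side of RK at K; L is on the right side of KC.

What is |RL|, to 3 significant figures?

50.4

∠RKC = 45.6°, so KC runs at 59.6° + (180° − 45.6°) = 194° from the x-axis; with |KC| = 39.4, C = K + 39.4·(cos 194°, sin 194°) = (-19.1, 23.2). KC ⟂ CL; with |CL| = 21.6 on the right of KC, L = C + 21.6·(-0.242, 0.970) = (-24.3, 44.1). Then |RL| = |L − R| = 50.4.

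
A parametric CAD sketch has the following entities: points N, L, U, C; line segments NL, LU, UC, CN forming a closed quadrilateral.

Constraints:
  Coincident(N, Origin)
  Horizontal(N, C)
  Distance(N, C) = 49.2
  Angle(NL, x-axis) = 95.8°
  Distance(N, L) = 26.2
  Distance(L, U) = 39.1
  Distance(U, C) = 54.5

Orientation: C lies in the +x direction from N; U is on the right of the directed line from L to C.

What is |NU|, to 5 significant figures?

13.541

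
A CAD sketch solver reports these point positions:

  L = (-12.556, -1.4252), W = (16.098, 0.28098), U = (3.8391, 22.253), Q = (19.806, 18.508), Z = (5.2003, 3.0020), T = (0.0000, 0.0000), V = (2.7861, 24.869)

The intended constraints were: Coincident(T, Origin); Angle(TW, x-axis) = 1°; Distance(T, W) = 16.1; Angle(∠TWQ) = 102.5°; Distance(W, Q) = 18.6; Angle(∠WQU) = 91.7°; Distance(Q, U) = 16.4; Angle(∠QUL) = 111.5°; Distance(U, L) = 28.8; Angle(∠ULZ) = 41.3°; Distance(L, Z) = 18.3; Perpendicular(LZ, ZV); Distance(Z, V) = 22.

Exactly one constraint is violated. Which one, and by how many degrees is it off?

Perpendicular(LZ, ZV) — off by 7.70°.

T = (0.00, 0.00) ✓; TW at 1.000° ✓; |TW| = 16.10 ✓; ∠TWQ = 102.5° ✓; |WQ| = 18.60 ✓; ∠WQU = 91.70° ✓; |QU| = 16.40 ✓; ∠QUL = 111.5° ✓; |UL| = 28.80 ✓; ∠ULZ = 41.30° ✓; |LZ| = 18.30 ✓; ∠(LZ, ZV) = 82.30° ✗; |ZV| = 22.00 ✓.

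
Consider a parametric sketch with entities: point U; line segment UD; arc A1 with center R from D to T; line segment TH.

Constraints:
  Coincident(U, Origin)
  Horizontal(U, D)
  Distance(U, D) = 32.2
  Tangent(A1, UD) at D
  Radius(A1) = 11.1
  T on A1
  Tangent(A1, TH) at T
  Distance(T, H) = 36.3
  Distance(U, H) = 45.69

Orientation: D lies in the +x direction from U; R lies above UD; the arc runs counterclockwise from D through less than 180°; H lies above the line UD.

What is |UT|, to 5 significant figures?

44.137

Checks: U.y = 0.00, D.y = 0.00 ✓; ∠(RD, DU) = 90.00° ✓; |RT| = 11.10 ✓; ∠(RT, TH) = 90.00° ✓; |TH| = 36.30 ✓; |UH| = 45.69 ✓.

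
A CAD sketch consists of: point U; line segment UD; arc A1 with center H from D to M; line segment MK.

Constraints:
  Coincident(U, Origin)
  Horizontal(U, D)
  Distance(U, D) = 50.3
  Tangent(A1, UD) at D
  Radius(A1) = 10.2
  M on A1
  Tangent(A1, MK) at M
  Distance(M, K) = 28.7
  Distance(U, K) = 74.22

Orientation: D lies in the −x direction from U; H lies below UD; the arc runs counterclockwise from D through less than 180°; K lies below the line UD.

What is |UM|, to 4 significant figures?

61.06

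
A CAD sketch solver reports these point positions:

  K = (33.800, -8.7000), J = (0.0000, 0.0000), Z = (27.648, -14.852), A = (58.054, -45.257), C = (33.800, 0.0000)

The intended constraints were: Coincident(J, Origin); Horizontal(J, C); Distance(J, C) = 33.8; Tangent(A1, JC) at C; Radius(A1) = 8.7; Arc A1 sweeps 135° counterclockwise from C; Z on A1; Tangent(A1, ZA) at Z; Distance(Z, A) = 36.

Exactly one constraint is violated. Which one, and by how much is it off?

Distance(Z, A) = 36 — off by 7.00.

J = (0.00, 0.00) ✓; J.y = 0.00, C.y = 0.00 ✓; |JC| = 33.80 ✓; ∠(KC, CJ) = 90.00° ✓; |KC| = 8.700 ✓; bearing(K→Z) − bearing(K→C) = 135.0° ✓; |KZ| = 8.700 ✓; ∠(KZ, ZA) = 90.00° ✓; |ZA| = 43.00 ✗.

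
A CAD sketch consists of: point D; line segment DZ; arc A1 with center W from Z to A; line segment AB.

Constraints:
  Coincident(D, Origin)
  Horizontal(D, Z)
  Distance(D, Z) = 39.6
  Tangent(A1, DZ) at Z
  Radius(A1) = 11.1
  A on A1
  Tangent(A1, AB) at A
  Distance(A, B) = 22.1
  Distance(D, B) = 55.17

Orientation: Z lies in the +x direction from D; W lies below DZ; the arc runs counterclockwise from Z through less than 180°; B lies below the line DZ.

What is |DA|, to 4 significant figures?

34.70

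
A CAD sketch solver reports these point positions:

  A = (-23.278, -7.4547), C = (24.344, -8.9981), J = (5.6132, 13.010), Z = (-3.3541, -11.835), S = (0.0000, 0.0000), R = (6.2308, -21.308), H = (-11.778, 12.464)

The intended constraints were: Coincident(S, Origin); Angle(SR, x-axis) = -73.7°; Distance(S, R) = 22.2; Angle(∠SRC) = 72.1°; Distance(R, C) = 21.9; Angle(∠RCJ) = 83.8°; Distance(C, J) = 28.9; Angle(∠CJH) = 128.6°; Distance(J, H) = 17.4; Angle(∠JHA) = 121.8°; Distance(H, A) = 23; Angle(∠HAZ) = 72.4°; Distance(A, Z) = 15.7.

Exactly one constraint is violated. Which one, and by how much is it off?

Distance(A, Z) = 15.7 — off by 4.70.

S = (0.00, 0.00) ✓; SR at -73.70° ✓; |SR| = 22.20 ✓; ∠SRC = 72.10° ✓; |RC| = 21.90 ✓; ∠RCJ = 83.80° ✓; |CJ| = 28.90 ✓; ∠CJH = 128.6° ✓; |JH| = 17.40 ✓; ∠JHA = 121.8° ✓; |HA| = 23.00 ✓; ∠HAZ = 72.40° ✓; |AZ| = 20.40 ✗.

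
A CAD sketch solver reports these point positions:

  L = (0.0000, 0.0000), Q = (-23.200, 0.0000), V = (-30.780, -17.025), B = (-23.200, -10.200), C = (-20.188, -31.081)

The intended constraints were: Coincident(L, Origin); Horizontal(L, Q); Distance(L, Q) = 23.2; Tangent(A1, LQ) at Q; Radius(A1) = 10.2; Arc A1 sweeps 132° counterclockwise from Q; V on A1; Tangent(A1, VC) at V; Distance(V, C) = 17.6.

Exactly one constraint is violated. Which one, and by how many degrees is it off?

Tangent(A1, VC) at V — off by 5.00°.

L = (0.00, 0.00) ✓; L.y = 0.00, Q.y = 0.00 ✓; |LQ| = 23.20 ✓; ∠(BQ, QL) = 90.00° ✓; |BQ| = 10.20 ✓; bearing(B→V) − bearing(B→Q) = 132.0° ✓; |BV| = 10.20 ✓; ∠(BV, VC) = 95.00° ✗; |VC| = 17.60 ✓.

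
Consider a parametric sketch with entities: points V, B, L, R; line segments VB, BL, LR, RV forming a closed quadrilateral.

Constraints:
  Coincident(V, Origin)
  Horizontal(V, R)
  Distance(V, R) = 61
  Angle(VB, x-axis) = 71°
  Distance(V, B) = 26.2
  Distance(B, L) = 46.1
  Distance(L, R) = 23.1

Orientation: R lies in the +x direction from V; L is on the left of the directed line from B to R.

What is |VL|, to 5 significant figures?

58.895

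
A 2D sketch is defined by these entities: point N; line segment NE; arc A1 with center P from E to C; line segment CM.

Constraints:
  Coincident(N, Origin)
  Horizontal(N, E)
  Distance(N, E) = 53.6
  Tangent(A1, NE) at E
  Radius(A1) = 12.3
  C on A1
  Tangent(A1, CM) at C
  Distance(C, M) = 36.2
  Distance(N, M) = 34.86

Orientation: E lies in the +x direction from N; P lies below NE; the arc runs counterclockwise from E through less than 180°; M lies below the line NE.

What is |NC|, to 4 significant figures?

45.08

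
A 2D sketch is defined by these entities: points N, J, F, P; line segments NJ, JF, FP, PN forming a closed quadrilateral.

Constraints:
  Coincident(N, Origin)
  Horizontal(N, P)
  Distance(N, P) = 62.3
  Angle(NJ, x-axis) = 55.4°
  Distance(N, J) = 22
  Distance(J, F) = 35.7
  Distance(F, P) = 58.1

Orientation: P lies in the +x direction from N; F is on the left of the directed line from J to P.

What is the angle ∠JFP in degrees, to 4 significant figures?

63.65°

N is at the origin; N and P share the same y with |NP| = 62.3 and P in +x, so P = (62.3, 0). NJ runs at 55.4° with |NJ| = 22.0, so J = (12.49, 18.11). F is determined by |JF| = 35.7 and |FP| = 58.1 together: it lies at the intersection of circle(J, 35.7) and circle(P, 58.1). With |JP| = 53.00, the foot of the radical line on JP is 6.676 from J and the perpendicular offset is √(35.7² − 6.676²) = 35.07. Taking the left-of-JP solution: F = (30.75, 48.79).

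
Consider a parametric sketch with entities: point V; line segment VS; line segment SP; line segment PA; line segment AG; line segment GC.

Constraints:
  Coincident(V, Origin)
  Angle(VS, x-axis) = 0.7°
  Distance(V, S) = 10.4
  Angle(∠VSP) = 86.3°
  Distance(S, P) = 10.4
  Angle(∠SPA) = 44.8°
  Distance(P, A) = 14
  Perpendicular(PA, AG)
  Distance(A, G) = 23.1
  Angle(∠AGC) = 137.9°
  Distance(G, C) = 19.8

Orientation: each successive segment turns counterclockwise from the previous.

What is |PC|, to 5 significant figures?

37.798

The perpendicularity gives AG at right angles to PA, so AG runs at -40.400°; with |AG| = 23.1, G = (18.119, -15.137). ∠AGC = 137.9° gives GC at 1.7000° from the x-axis; with |GC| = 19.8, C = (37.910, -14.549). Then |PC| = |C − P| = 37.798.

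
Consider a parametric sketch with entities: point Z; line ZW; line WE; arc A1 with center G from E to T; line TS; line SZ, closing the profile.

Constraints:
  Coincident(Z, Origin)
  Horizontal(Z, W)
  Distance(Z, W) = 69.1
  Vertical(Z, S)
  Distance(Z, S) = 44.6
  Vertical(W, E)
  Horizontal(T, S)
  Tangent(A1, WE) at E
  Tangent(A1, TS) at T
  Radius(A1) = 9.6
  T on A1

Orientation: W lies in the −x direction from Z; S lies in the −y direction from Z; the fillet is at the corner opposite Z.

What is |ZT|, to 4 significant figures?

74.36

Z is at the origin; Z and W share the same y with |ZW| = 69.1 and W on the −x side, so W = (-69.10, 0.000). Z and S share the same x with |ZS| = 44.6 and S on the −y side, so S = (0.000, -44.60). The virtual corner opposite Z is at (-69.10, -44.60). The tangent condition forces GE to be normal to WE and tangency of A1 to TS means the radius GT is perpendicular to TS, with radius 9.6, so the center G sits 9.6 in from both sides at G = (-59.50, -35.00). That places the tangent points at E = (-69.10, -35.00) on WE and T = (-59.50, -44.60) on TS. Then |ZT| = |T − Z| = 74.36.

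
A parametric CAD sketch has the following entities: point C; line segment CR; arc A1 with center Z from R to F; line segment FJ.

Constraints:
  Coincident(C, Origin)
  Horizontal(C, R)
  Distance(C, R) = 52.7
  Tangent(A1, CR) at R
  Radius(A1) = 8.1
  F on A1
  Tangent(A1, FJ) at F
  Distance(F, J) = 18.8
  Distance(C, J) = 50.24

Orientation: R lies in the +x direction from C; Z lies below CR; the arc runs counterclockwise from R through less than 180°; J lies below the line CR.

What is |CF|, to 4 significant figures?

45.24

Checks: |ZF| = 8.100 ✓; ∠(ZF, FJ) = 90.00° ✓; |FJ| = 18.80 ✓; |CJ| = 50.24 ✓.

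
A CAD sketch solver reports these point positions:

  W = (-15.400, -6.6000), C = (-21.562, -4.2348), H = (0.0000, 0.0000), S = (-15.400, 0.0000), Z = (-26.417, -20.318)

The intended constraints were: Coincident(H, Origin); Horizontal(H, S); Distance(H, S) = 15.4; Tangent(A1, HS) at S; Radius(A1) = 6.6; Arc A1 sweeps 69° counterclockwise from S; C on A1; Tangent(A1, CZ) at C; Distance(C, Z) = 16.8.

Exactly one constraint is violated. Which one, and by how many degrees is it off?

Tangent(A1, CZ) at C — off by 4.20°.

H = (0.00, 0.00) ✓; H.y = 0.00, S.y = 0.00 ✓; |HS| = 15.40 ✓; ∠(WS, SH) = 90.00° ✓; |WS| = 6.600 ✓; bearing(W→C) − bearing(W→S) = 69.00° ✓; |WC| = 6.600 ✓; ∠(WC, CZ) = 85.80° ✗; |CZ| = 16.80 ✓.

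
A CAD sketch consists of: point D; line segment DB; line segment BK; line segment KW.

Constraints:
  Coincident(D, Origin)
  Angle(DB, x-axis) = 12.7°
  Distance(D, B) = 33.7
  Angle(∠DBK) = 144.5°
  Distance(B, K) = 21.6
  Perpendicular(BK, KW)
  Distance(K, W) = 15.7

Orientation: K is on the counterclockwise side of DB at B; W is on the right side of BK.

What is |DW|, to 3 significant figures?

60.4

∠DBK = 144.5°, so BK runs at 12.7° + (180° − 144.5°) = 48.2° from the x-axis; with |BK| = 21.6, K = B + 21.6·(cos 48.2°, sin 48.2°) = (47.3, 23.5). BK ⟂ KW; with |KW| = 15.7 on the right of BK, W = K + 15.7·(0.745, -0.667) = (59.0, 13.0). Then |DW| = |W − D| = 60.4.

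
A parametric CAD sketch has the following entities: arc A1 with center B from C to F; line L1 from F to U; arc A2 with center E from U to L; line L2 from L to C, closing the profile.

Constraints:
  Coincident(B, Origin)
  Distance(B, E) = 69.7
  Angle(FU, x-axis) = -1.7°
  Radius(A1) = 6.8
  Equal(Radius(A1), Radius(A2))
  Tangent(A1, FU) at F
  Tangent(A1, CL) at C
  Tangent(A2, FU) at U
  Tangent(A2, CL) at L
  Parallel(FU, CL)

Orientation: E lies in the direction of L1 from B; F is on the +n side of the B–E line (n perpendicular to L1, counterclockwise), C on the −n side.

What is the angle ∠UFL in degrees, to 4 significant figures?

11.04°

Tangency of A1 to both parallel lines with radius 6.8 puts F and C at B ± 6.8·n: F = (0.2017, 6.797), C = (-0.2017, -6.797). Equal radii place U and L the same way about E: U = E + 6.8·n = (69.87, 4.729), L = E − 6.8·n = (69.47, -8.865). Then cos ∠UFL = FU·FL / (|FU||FL|), giving 11.04°.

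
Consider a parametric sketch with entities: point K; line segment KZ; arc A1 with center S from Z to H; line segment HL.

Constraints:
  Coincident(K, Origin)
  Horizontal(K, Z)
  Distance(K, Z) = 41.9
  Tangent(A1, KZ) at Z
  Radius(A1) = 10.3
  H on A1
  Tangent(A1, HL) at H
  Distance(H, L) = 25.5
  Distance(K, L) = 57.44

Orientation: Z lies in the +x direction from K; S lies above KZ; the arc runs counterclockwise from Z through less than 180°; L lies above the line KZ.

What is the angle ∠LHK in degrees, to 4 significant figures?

85.71°

Checks: K.y = 0.00, Z.y = 0.00 ✓; |SH| = 10.30 ✓; ∠(SH, HL) = 90.00° ✓; |HL| = 25.50 ✓; |KL| = 57.44 ✓.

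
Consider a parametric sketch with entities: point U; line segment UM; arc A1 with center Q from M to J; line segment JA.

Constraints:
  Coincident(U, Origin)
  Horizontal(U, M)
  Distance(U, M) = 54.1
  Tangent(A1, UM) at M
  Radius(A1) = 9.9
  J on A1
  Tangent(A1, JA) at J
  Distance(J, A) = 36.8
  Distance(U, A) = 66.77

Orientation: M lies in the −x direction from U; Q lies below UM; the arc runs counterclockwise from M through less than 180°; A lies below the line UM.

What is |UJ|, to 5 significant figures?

64.600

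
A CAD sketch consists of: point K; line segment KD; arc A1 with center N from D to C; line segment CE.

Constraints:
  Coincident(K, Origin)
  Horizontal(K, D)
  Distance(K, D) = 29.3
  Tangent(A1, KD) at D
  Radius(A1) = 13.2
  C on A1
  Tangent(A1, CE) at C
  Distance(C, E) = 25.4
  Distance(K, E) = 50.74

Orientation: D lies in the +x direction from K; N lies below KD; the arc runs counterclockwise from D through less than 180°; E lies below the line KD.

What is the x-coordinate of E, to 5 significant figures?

28.734

K is at the origin; K and D share the same y with |KD| = 29.3 and D on the +x side, so D = (29.300, 0.0000). A1 meets KD tangentially, so ND is at right angles to KD, so N = D + (0, -13.2) = (29.300, -13.200). Since NC ⟂ CE (tangency), |NE| = √(13.2² + 25.4²) = 28.625 regardless of where C sits on A1. So E lies on both circle(K, 50.74) and circle(N, 28.625); the below-KD intersection is E = (28.734, -41.820). C is the foot of the tangent from E: C = (17.469, -19.054).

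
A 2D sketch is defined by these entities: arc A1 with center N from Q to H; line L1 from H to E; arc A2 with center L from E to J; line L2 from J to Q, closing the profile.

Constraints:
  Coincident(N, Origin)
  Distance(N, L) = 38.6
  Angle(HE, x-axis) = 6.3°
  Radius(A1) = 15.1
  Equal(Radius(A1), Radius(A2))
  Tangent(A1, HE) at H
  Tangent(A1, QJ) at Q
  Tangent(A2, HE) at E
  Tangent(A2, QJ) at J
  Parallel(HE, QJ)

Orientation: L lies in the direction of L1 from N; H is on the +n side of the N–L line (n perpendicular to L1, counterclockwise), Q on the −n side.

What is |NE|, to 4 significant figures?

41.45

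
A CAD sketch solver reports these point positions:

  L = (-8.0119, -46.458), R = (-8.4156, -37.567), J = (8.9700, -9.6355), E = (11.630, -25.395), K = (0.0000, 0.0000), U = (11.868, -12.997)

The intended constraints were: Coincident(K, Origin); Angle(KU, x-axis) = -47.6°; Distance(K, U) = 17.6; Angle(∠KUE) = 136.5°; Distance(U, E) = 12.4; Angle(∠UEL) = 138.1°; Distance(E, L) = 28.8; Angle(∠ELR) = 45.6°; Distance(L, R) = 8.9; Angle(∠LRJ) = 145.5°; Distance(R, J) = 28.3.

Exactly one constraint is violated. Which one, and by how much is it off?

Distance(R, J) = 28.3 — off by 4.60.

K = (0.00, 0.00) ✓; KU at -47.60° ✓; |KU| = 17.60 ✓; ∠KUE = 136.5° ✓; |UE| = 12.40 ✓; ∠UEL = 138.1° ✓; |EL| = 28.80 ✓; ∠ELR = 45.60° ✓; |LR| = 8.900 ✓; ∠LRJ = 145.5° ✓; |RJ| = 32.90 ✗.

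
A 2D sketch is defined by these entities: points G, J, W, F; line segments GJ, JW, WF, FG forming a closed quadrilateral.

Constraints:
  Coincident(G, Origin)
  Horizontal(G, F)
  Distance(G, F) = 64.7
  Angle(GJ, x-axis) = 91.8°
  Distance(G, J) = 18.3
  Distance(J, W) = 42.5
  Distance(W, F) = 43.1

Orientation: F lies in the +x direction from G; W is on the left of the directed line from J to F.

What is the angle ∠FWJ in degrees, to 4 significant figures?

104.7°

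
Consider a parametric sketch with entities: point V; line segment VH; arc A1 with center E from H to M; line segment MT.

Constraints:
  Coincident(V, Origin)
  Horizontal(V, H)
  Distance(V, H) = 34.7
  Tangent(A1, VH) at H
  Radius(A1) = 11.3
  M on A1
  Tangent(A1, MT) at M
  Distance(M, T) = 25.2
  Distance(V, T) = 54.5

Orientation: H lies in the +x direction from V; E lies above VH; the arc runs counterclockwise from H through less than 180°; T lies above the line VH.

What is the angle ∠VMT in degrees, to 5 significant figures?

91.221°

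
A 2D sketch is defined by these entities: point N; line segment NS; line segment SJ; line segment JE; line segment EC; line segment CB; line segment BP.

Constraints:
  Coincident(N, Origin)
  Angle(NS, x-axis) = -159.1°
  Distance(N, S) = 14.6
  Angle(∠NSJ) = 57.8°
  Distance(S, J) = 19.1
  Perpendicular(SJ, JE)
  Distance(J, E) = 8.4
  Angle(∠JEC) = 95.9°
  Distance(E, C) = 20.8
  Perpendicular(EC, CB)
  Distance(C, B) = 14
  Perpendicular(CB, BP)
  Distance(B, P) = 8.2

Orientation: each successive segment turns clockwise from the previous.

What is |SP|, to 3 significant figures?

6.65

N is at the origin; NS runs at -159.1° with length 14.6, so S = (-13.6, -5.21). ∠NSJ = 57.8° gives SJ at 78.7° from the x-axis; with |SJ| = 19.1, J = (-9.90, 13.5). SJ is perpendicular to JE, so JE runs at -11.3°; with |JE| = 8.4, E = (-1.66, 11.9). ∠JEC = 95.9° gives EC at -95.4° from the x-axis; with |EC| = 20.8, C = (-3.62, -8.83). The perpendicularity gives CB at right angles to EC, so CB runs at 175°; with |CB| = 14.0, B = (-17.6, -7.51). CB is perpendicular to BP, so BP runs at 84.6°; with |BP| = 8.2, P = (-16.8, 0.649). Then |SP| = |P − S| = 6.65.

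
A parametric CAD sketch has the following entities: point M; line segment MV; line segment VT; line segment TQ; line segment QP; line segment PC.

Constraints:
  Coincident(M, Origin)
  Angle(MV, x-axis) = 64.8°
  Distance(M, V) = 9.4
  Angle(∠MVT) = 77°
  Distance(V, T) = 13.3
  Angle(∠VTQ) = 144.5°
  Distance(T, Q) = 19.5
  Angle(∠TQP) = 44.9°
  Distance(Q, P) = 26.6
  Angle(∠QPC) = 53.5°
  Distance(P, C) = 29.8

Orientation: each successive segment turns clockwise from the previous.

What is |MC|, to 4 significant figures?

24.66

∠TQP = 44.9° gives QP at 151.2° from the x-axis; with |QP| = 26.6, P = (-3.383, -5.621). ∠QPC = 53.5° gives PC at 24.70° from the x-axis; with |PC| = 29.8, C = (23.69, 6.831). Then |MC| = |C − M| = 24.66.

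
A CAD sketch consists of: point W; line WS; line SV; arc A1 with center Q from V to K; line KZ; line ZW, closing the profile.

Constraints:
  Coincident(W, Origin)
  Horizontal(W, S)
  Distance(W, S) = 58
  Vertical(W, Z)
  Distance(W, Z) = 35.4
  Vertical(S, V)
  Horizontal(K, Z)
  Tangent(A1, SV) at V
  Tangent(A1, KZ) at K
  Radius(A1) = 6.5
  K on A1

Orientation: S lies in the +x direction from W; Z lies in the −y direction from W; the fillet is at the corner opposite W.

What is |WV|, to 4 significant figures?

64.80

W is at the origin; W and S share the same y with |WS| = 58.0 and S on the +x side, so S = (58.00, 0.000). W and Z share the same x with |WZ| = 35.4 and Z on the −y side, so Z = (0.000, -35.40). The virtual corner opposite W is at (58.00, -35.40). A1 meets SV tangentially, so QV is at right angles to SV and tangency of A1 to KZ means the radius QK is perpendicular to KZ, with radius 6.5, so the center Q sits 6.5 in from both sides at Q = (51.50, -28.90). That places the tangent points at V = (58.00, -28.90) on SV and K = (51.50, -35.40) on KZ. Then |WV| = |V − W| = 64.80.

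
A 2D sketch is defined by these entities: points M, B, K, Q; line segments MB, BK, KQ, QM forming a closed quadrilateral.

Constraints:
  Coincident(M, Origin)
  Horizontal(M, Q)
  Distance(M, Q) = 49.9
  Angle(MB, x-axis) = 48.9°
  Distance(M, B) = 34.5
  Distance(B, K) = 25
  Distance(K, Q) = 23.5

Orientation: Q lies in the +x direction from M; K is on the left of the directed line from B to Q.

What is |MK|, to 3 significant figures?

53.0

Checks: |BK| = 25.00 ✓; |KQ| = 23.50 ✓.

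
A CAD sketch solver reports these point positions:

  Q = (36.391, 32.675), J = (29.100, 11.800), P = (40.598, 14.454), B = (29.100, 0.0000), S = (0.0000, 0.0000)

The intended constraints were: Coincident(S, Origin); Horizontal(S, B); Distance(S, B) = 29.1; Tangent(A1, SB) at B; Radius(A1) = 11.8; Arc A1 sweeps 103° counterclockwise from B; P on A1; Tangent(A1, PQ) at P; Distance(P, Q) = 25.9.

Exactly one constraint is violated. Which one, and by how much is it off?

Distance(P, Q) = 25.9 — off by 7.20.

S = (0.00, 0.00) ✓; S.y = 0.00, B.y = 0.00 ✓; |SB| = 29.10 ✓; ∠(JB, BS) = 90.00° ✓; |JB| = 11.80 ✓; bearing(J→P) − bearing(J→B) = 103.0° ✓; |JP| = 11.80 ✓; ∠(JP, PQ) = 90.00° ✓; |PQ| = 18.70 ✗.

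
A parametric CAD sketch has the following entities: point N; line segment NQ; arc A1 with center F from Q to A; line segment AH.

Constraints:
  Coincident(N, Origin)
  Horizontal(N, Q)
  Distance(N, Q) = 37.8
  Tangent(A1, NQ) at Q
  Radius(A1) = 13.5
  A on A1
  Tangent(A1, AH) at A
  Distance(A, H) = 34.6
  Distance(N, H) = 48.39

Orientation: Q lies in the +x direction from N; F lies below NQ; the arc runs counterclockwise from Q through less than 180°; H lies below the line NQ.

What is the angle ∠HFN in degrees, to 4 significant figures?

77.43°

N is at the origin; NQ is horizontal with |NQ| = 37.8 and Q on the +x side, so Q = (37.80, 0.000). Since A1 is tangent to NQ there, FQ ⟂ NQ, so F = Q + (0, -13.5) = (37.80, -13.50). Since FA ⟂ AH (tangency), |FH| = √(13.5² + 34.6²) = 37.14 regardless of where A sits on A1. So H lies on both circle(N, 48.39) and circle(F, 37.14); the below-NQ intersection is H = (18.00, -44.92). A is the foot of the tangent from H: A = (24.54, -10.94).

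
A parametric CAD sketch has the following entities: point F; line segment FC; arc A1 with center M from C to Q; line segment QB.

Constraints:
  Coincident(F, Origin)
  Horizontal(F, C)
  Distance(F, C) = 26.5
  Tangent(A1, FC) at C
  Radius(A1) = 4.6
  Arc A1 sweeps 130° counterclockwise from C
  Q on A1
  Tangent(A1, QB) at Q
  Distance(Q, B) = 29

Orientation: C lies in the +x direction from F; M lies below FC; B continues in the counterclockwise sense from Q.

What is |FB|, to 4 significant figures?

51.17

On A1, C sits at bearing 90° from M; a 130° counterclockwise sweep puts Q at bearing 220°, so Q = M + 4.6·(cos 220°, sin 220°) = (22.98, -7.557). A1 meets QB tangentially, so MQ is at right angles to QB, so QB runs along (−sin 220°, cos 220°); with |QB| = 29.0, B = (41.62, -29.77). Then |FB| = |B − F| = 51.17.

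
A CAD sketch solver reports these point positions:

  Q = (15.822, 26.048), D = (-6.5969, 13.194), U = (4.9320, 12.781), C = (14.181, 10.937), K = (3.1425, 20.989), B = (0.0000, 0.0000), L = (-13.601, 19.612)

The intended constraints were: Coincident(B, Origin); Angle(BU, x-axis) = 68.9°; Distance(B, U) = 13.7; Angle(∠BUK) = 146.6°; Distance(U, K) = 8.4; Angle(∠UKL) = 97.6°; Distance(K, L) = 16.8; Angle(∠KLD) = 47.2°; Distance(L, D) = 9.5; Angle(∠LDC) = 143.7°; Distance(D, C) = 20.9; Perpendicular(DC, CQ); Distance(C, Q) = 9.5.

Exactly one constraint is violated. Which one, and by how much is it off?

Distance(C, Q) = 9.5 — off by 5.70.

B = (0.00, 0.00) ✓; BU at 68.90° ✓; |BU| = 13.70 ✓; ∠BUK = 146.6° ✓; |UK| = 8.401 ✓; ∠UKL = 97.60° ✓; |KL| = 16.80 ✓; ∠KLD = 47.20° ✓; |LD| = 9.500 ✓; ∠LDC = 143.7° ✓; |DC| = 20.90 ✓; ∠(DC, CQ) = 90.00° ✓; |CQ| = 15.20 ✗.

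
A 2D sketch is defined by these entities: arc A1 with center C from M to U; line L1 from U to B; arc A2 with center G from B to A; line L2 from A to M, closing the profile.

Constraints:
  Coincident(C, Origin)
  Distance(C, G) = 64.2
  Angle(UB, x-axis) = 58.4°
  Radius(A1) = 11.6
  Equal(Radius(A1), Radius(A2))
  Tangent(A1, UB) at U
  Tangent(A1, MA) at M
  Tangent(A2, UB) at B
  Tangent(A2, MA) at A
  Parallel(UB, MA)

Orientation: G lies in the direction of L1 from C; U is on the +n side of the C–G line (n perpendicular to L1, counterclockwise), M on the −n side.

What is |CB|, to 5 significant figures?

65.240

The slot axis is L1's direction at 58.4°, so u = (cos 58.4°, sin 58.4°) = (0.52399, 0.85173) and n = (−sin 58.4°, cos 58.4°) = (-0.85173, 0.52399). C is at the origin and G lies 64.2 along u from C, so G = 64.2·u = (33.640, 54.681). Tangency of A1 to both parallel lines with radius 11.6 puts U and M at C ± 11.6·n: U = (-9.8800, 6.0782), M = (9.8800, -6.0782). Equal radii place B and A the same way about G: B = G + 11.6·n = (23.760, 60.759), A = G − 11.6·n = (43.520, 48.603). Then |CB| = |B − C| = 65.240.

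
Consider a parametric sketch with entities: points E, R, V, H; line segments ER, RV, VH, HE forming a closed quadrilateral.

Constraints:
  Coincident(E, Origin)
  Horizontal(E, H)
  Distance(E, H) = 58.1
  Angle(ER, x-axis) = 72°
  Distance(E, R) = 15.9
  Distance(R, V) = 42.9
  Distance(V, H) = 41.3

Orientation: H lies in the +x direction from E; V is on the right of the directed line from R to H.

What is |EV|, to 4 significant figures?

33.45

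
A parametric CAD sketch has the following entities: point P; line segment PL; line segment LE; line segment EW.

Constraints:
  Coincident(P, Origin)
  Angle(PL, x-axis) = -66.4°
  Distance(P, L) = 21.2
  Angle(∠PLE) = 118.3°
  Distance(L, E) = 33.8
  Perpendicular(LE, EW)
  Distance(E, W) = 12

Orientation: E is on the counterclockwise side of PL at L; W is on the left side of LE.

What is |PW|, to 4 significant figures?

44.35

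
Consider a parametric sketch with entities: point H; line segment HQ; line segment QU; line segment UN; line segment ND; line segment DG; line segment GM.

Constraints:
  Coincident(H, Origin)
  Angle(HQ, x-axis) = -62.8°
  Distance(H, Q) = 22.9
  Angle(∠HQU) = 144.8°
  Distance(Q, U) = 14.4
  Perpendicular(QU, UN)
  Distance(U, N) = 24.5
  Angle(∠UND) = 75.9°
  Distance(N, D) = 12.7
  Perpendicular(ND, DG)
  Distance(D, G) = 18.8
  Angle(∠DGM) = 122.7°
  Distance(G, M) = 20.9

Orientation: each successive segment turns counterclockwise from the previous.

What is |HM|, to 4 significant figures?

48.17

ND is perpendicular to DG, so DG runs at -103.5°; with |DG| = 18.8, G = (17.84, -20.64). ∠DGM = 122.7° gives GM at -46.20° from the x-axis; with |GM| = 20.9, M = (32.31, -35.73). Then |HM| = |M − H| = 48.17.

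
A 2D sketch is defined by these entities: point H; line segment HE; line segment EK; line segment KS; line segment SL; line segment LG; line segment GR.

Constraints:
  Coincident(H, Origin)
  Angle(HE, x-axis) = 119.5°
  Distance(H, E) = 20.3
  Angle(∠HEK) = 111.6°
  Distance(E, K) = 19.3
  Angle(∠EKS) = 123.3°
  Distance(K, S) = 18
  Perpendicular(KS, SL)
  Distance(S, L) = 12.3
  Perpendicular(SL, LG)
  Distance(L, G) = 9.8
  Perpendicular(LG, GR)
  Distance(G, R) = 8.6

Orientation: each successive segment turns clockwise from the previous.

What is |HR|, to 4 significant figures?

29.90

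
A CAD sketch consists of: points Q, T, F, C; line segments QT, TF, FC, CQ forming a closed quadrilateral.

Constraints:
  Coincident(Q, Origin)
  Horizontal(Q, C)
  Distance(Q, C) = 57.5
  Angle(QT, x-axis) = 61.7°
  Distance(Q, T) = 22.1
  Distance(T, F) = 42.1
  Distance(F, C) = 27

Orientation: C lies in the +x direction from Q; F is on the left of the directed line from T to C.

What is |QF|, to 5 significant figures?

58.329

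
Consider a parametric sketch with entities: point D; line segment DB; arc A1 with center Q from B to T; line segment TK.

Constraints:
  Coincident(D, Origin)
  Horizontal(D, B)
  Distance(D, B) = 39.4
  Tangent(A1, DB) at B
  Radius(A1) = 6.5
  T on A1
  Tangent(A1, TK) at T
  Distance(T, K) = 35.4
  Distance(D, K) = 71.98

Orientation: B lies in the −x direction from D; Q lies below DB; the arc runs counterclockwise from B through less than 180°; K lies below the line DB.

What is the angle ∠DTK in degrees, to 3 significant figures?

127°

Checks: ∠(QB, BD) = 90.00° ✓; |QT| = 6.500 ✓; ∠(QT, TK) = 90.00° ✓; |TK| = 35.40 ✓; |DK| = 71.98 ✓.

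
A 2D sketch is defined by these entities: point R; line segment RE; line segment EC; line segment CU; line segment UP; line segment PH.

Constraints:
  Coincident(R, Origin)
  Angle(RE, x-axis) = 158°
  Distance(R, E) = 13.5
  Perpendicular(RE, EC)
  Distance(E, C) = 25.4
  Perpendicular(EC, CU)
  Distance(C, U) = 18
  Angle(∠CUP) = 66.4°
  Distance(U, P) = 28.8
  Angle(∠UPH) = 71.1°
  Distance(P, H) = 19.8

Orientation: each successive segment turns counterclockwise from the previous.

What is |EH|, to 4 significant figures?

14.81

∠CUP = 66.4° gives UP at 91.60° from the x-axis; with |UP| = 28.8, P = (-6.147, 3.553). ∠UPH = 71.1° gives PH at -159.5° from the x-axis; with |PH| = 19.8, H = (-24.69, -3.382). Then |EH| = |H − E| = 14.81.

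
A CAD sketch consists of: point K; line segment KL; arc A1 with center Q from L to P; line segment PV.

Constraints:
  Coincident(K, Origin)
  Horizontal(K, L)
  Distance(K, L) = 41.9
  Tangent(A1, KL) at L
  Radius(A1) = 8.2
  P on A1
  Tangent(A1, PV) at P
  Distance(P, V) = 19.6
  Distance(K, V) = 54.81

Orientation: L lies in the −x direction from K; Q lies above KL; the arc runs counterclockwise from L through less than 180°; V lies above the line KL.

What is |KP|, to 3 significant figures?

37.5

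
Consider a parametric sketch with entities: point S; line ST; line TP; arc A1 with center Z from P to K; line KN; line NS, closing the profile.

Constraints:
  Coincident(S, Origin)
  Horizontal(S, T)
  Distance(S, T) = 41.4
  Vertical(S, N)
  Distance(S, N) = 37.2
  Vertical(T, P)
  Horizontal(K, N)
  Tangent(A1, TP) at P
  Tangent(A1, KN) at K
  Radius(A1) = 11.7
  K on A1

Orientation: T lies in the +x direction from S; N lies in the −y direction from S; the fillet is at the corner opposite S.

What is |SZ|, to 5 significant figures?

39.145

S is at the origin; ST is horizontal with |ST| = 41.4 and T on the +x side, so T = (41.400, 0.0000). SN is vertical with |SN| = 37.2 and N on the −y side, so N = (0.0000, -37.200). The virtual corner opposite S is at (41.400, -37.200). Tangency of A1 to TP means the radius ZP is perpendicular to TP and tangency of A1 to KN means the radius ZK is perpendicular to KN, with radius 11.7, so the center Z sits 11.7 in from both sides at Z = (29.700, -25.500). Then |SZ| = |Z − S| = 39.145.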